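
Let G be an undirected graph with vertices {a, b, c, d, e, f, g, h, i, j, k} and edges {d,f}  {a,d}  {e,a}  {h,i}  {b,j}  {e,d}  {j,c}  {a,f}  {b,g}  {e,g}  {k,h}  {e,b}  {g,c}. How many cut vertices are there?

2

Removing e increases the component count from 2 to 3, so e is a cut vertex.
Removing h increases the component count from 2 to 3, so h is a cut vertex.
By contrast removing k leaves 2 components; it is not a cut vertex. No other vertex is a cut vertex either.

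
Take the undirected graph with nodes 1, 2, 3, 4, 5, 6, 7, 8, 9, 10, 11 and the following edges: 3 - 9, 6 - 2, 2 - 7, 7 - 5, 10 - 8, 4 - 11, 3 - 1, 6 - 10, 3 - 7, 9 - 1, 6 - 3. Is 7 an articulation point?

Yes

Deleting 7 raises the number of components from 2 to 3, so 7 is a cut vertex.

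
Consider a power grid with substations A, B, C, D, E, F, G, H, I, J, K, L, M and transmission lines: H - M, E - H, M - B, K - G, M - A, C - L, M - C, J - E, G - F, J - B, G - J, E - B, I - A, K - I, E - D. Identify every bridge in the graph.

C-L, C-M, D-E, F-G

The edges on the cycle E-H-M-B-E are not bridges since each lies on that cycle.
But removing C - M disconnects C from M; removing D - E disconnects D from E; removing F - G disconnects F from G; removing L - C disconnects L from C — these are bridges.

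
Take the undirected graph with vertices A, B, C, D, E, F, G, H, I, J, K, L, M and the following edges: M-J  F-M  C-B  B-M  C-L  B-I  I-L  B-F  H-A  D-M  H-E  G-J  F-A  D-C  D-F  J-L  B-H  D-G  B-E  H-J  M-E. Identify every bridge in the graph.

none

The edges on the cycle D-G-J-M-F-B-C-D are not bridges since each lies on that cycle.
Every edge lies on some cycle, so there are no bridges.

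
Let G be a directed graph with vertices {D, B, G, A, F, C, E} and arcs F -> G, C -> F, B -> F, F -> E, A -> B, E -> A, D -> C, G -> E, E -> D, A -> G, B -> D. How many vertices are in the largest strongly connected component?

7

{A, B, C, D, E, F, G} are all mutually reachable — one SCC of size 7.
The largest has 7 vertices.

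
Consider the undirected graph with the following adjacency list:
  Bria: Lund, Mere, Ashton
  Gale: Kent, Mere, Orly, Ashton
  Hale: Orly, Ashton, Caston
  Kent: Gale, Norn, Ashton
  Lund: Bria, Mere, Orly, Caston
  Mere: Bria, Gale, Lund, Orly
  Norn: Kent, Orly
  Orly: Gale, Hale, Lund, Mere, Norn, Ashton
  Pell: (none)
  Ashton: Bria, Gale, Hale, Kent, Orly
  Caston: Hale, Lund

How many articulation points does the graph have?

0

Removing Gale, for instance, still leaves 2 components. No single vertex removal increases the component count — the graph has no articulation points.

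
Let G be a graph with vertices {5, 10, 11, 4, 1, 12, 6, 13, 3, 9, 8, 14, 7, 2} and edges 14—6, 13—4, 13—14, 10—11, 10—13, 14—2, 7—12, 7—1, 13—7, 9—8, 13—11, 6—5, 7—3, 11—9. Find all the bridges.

1-7, 11-9, 12-7, 13-14, 13-4, 13-7, 14-2, 14-6, 3-7, 5-6, 8-9

The edges on the cycle 10-13-11-10 are not bridges since each lies on that cycle.
But removing 13—4 disconnects 13 from 4; removing 13—14 disconnects 13 from 14; removing 11—9 disconnects 11 from 9; removing 3—7 disconnects 3 from 7 — these are bridges.
In total 11 edges are bridges.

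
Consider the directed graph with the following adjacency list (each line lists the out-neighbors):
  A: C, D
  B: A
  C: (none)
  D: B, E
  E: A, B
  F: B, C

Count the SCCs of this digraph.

{A, B, D, E} are all mutually reachable — one SCC of size 4.
{F} is an SCC by itself.
{C} is an SCC by itself.
That gives 3 strongly connected components.

3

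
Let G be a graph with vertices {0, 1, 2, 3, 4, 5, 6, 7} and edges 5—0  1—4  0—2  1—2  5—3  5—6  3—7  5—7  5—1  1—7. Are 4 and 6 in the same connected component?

Yes

From 4 we can reach 0, 1, 2, 3, 4, 5, 6, 7, which includes 6.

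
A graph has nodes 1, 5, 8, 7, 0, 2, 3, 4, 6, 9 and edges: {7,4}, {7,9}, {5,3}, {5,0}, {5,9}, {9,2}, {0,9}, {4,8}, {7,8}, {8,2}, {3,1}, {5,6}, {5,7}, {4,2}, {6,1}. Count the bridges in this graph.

The edges on the cycle 7-4-8-7 are not bridges since each lies on that cycle.
Every edge lies on some cycle, so there are no bridges.

0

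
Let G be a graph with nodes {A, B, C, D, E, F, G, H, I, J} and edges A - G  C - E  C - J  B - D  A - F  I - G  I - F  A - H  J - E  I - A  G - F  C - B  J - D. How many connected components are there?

2

Starting from B we can reach B, C, D, E, J. That is one component of size 5.
Starting from A we can reach A, F, G, H, I. That is one component of size 5.
Total: 2 components.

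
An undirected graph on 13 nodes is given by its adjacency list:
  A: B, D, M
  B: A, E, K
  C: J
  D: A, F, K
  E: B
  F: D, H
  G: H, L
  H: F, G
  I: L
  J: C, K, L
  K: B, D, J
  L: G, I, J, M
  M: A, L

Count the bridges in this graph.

The edges on the cycle J-L-M-A-D-K-J are not bridges since each lies on that cycle.
But removing L-I disconnects L from I; removing C-J disconnects C from J; removing E-B disconnects E from B — these are bridges.
That makes 3 bridges.

3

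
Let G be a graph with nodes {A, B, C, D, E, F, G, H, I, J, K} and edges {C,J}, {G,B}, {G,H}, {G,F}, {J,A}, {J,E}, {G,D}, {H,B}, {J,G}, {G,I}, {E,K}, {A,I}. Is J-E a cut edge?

Removing J-E leaves no path between J and E: the component count goes from 1 to 2. So it is a bridge.

Yes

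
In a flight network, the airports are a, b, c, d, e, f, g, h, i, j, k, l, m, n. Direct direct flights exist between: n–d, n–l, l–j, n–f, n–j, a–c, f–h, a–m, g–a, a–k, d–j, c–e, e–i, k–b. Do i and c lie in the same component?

Yes

From i we can reach a, b, c, e, g, i, k, m, which includes c.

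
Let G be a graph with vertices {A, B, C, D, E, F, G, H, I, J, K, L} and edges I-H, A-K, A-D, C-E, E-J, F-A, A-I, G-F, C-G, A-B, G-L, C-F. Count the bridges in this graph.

The edges on the cycle C-G-F-C are not bridges since each lies on that cycle.
But removing A-I disconnects A from I; removing C-E disconnects C from E; removing F-A disconnects F from A; removing A-B disconnects A from B — these are bridges.
In total 9 edges are bridges.

9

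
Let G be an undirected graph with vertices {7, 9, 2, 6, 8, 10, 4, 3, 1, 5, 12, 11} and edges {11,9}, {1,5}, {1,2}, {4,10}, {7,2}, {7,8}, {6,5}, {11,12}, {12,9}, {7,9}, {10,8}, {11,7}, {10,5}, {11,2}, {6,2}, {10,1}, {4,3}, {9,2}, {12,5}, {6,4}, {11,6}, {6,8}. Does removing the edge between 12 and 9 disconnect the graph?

No

After removing 12-9, the path 12-11-9 still connects them, so the edge is not a bridge.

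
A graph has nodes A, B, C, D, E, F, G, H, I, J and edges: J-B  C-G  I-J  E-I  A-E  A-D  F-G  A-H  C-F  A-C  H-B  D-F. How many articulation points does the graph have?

Removing A increases the component count from 1 to 2, so A is a cut vertex.
By contrast removing F leaves 1 component; it is not a cut vertex. No other vertex is a cut vertex either.

1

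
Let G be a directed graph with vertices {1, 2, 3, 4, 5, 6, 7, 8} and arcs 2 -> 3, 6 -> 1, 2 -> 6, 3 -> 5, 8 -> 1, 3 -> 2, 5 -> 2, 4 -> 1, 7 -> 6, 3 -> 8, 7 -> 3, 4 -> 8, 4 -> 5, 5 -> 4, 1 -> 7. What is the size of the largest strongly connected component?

8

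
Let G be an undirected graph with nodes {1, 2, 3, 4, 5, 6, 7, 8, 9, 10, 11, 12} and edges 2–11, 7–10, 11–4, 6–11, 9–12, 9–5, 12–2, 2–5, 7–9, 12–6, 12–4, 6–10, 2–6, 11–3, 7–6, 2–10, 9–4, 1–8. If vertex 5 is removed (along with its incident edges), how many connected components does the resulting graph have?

With 5 gone, the remaining components are: {1, 8}; {2, 3, 4, 6, 7, 9, 10, 11, 12}.
That is 2 components.

2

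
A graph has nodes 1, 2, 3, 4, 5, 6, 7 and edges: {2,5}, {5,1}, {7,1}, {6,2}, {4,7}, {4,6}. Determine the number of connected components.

2

3 is isolated — a component by itself.
Starting from 1 we can reach 1, 2, 4, 5, 6, 7. That is one component of size 6.
Total: 2 components.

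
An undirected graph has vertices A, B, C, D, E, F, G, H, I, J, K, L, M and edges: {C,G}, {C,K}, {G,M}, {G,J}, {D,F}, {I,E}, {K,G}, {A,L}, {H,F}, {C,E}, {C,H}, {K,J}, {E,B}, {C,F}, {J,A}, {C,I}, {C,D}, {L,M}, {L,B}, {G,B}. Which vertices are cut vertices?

Removing C increases the component count from 1 to 2, so C is a cut vertex.
By contrast removing L leaves 1 component; it is not a cut vertex. No other vertex is a cut vertex either.

C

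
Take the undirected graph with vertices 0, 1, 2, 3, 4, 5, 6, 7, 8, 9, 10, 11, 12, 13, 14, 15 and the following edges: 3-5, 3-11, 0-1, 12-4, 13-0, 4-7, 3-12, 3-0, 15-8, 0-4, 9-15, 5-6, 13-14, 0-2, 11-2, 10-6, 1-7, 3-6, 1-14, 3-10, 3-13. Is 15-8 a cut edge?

Removing 15-8 leaves no path between 15 and 8: the component count goes from 2 to 3. So it is a bridge.

Yes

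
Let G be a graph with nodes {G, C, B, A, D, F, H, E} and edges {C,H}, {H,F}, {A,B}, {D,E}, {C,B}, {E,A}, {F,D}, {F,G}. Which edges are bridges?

The edges on the cycle C-H-F-D-E-A-B-C are not bridges since each lies on that cycle.
But removing F-G disconnects F from G — this is a bridge.

F-G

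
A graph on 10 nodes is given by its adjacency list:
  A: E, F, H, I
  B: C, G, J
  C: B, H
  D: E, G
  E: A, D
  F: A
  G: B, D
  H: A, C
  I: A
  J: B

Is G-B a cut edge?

No

After removing G-B, the path G-D-E-A-H-C-B still connects them, so the edge is not a bridge.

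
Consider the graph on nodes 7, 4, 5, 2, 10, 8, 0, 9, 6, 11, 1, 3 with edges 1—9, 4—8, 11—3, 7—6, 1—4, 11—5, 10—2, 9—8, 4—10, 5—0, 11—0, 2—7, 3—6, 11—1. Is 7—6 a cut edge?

No

After removing 7—6, the path 7-2-10-4-1-11-3-6 still connects them, so the edge is not a bridge.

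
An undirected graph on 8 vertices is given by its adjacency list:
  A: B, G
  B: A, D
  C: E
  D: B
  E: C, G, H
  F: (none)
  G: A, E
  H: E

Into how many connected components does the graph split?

2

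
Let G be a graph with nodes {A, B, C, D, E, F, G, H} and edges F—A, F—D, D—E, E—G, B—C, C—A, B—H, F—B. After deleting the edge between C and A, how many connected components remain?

1

C and A are still connected via C-B-F-A, so the component count stays at 1.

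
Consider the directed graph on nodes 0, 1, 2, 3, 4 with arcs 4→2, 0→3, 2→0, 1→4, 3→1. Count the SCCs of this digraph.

1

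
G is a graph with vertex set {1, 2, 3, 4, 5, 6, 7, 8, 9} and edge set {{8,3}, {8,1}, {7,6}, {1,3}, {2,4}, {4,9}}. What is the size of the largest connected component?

3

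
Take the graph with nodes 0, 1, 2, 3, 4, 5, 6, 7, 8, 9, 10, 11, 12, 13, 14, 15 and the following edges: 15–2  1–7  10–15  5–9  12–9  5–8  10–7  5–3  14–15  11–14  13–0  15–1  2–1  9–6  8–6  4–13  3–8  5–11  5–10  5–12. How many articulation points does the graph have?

2

Removing 5 increases the component count from 2 to 3, so 5 is a cut vertex.
Removing 13 increases the component count from 2 to 3, so 13 is a cut vertex.
By contrast removing 14 leaves 2 components; it is not a cut vertex. No other vertex is a cut vertex either.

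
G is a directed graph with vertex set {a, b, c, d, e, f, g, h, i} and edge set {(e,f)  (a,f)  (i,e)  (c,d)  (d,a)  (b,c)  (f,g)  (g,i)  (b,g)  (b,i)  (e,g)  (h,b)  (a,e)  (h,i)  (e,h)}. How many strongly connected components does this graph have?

{a, b, c, d, e, f, g, h, i} are all mutually reachable — one SCC of size 9.
That gives 1 strongly connected component.

1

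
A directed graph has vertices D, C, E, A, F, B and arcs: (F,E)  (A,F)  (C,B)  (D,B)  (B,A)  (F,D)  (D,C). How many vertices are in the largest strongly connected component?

5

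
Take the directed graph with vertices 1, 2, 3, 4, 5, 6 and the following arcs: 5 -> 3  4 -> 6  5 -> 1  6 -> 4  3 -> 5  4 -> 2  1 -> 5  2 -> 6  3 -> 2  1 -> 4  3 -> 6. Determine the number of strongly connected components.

2

{2, 4, 6} are all mutually reachable — one SCC of size 3.
{1, 3, 5} are all mutually reachable — one SCC of size 3.
That gives 2 strongly connected components.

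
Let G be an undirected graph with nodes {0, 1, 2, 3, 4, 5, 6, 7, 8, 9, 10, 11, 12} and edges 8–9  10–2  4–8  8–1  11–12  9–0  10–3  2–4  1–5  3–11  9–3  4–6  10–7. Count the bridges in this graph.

7

The edges on the cycle 10-2-4-8-9-3-10 are not bridges since each lies on that cycle.
But removing 9–0 disconnects 9 from 0; removing 1–8 disconnects 1 from 8; removing 11–3 disconnects 11 from 3; removing 10–7 disconnects 10 from 7 — these are bridges.
In total 7 edges are bridges.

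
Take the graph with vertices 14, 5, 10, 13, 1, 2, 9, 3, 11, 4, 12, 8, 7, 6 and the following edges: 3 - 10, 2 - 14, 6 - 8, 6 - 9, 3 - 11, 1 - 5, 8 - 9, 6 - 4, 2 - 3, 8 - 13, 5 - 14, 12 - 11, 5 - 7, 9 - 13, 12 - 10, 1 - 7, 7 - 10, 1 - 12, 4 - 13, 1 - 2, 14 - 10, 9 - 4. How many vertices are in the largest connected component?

9

Starting from 4 we can reach 4, 6, 8, 9, 13. That is one component of size 5.
Starting from 1 we can reach 1, 2, 3, 5, 7, 10, 11, 12, 14. That is one component of size 9.
The largest has 9 vertices.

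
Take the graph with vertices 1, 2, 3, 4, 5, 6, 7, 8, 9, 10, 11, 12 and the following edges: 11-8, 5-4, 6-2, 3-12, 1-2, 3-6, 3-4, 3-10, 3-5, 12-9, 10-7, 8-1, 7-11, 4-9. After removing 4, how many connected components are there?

With 4 gone, the remaining components are: {1, 2, 3, 5, 6, 7, 8, 9, 10, 11, 12}.
That is 1 component.

1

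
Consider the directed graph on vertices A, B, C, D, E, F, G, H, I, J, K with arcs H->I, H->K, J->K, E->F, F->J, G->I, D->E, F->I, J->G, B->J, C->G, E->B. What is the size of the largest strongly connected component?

1

{E} is an SCC by itself.
{F} is an SCC by itself.
{G} is an SCC by itself.
{D} is an SCC by itself.
{B} is an SCC by itself.
(and 6 more singleton SCCs)
The largest has 1 vertex.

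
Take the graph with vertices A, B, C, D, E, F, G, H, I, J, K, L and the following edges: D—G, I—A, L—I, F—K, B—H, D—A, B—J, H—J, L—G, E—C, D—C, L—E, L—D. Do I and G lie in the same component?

Yes

From I we can reach A, C, D, E, G, I, L, which includes G.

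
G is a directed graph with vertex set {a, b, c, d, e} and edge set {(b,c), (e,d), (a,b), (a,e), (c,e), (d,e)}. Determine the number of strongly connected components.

{d, e} are all mutually reachable — one SCC of size 2.
{a} is an SCC by itself.
{c} is an SCC by itself.
{b} is an SCC by itself.
That gives 4 strongly connected components.

4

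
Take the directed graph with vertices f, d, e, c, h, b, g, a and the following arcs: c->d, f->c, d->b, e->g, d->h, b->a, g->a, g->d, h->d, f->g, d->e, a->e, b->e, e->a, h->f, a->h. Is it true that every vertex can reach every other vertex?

Yes

From d we can reach every vertex (a, b, c, d, e, f, g, h), and every vertex can reach d (a, b, c, d, e, f, g, h). So the whole graph is one strongly connected component.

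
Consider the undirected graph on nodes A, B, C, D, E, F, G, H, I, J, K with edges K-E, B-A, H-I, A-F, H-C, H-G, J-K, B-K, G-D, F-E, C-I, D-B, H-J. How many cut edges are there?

The edges on the cycle H-C-I-H are not bridges since each lies on that cycle.
Every edge lies on some cycle, so there are no bridges.

0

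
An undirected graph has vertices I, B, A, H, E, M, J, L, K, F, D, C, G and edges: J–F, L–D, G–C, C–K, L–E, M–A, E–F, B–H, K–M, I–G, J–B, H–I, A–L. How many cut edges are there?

1

The edges on the cycle J-B-H-I-G-C-K-M-A-L-E-F-J are not bridges since each lies on that cycle.
But removing L–D disconnects L from D — this is a bridge.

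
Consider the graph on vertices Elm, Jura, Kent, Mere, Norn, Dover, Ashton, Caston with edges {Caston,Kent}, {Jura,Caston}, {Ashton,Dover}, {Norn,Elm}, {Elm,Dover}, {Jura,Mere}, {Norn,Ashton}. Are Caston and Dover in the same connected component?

The component containing Caston is {Jura, Kent, Mere, Caston}, and Dover is not in it.

No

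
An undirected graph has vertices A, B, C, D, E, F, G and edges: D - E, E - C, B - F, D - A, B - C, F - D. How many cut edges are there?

1

The edges on the cycle B-F-D-E-C-B are not bridges since each lies on that cycle.
But removing D - A disconnects D from A — this is a bridge.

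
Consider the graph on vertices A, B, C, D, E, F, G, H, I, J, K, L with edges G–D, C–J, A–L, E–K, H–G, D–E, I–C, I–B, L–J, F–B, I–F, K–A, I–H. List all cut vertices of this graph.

Removing I increases the component count from 1 to 2, so I is a cut vertex.
By contrast removing J leaves 1 component; it is not a cut vertex. No other vertex is a cut vertex either.

I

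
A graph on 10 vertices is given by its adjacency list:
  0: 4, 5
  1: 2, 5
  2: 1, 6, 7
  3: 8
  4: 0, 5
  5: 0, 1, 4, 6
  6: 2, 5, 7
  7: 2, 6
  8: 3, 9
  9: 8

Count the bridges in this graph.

2

The edges on the cycle 5-4-0-5 are not bridges since each lies on that cycle.
But removing 8-9 disconnects 8 from 9; removing 8-3 disconnects 8 from 3 — these are bridges.
That makes 2 bridges.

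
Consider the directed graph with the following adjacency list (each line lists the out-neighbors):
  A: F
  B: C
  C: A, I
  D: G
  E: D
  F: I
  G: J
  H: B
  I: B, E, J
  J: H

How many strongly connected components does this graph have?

{A, B, C, D, E, F, G, H, I, J} are all mutually reachable — one SCC of size 10.
That gives 1 strongly connected component.

1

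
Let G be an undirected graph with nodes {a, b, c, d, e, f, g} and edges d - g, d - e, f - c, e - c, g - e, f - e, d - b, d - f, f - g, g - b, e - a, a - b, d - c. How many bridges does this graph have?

0

The edges on the cycle d-f-g-e-a-b-d are not bridges since each lies on that cycle.
Every edge lies on some cycle, so there are no bridges.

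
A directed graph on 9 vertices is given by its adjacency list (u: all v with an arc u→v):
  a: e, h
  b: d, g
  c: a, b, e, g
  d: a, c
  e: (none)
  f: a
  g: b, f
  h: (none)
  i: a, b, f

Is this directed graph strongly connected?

No

There is no directed path from h to i, so the graph is not strongly connected.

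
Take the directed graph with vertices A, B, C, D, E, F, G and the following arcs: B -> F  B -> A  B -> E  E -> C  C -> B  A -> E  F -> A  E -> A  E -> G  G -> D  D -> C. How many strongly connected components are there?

{A, B, C, D, E, F, G} are all mutually reachable — one SCC of size 7.
That gives 1 strongly connected component.

1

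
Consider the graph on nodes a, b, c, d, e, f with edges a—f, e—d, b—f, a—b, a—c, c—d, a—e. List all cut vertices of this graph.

Removing a increases the component count from 1 to 2, so a is a cut vertex.
By contrast removing b leaves 1 component; it is not a cut vertex. No other vertex is a cut vertex either.

a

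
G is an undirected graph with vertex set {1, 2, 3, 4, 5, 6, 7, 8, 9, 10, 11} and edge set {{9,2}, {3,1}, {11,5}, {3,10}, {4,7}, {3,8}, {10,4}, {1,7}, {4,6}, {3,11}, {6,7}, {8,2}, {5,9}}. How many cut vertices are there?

1

Removing 3 increases the component count from 1 to 2, so 3 is a cut vertex.
By contrast removing 7 leaves 1 component; it is not a cut vertex. No other vertex is a cut vertex either.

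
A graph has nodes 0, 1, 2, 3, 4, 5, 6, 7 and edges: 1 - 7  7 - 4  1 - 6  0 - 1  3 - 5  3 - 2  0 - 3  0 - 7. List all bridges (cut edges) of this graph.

0-3, 1-6, 2-3, 3-5, 4-7

The edges on the cycle 0-1-7-0 are not bridges since each lies on that cycle.
But removing 1 - 6 disconnects 1 from 6; removing 3 - 5 disconnects 3 from 5; removing 0 - 3 disconnects 0 from 3; removing 3 - 2 disconnects 3 from 2 — these are bridges.
In total 5 edges are bridges.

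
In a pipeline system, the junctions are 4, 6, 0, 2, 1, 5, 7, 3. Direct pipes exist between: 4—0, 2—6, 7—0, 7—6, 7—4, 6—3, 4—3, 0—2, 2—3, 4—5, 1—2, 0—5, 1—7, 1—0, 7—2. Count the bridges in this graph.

0

The edges on the cycle 7-4-0-2-6-7 are not bridges since each lies on that cycle.
Every edge lies on some cycle, so there are no bridges.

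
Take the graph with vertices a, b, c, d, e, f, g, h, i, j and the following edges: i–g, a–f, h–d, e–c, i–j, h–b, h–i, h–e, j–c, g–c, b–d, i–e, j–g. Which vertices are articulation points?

h

Removing h increases the component count from 2 to 3, so h is a cut vertex.
By contrast removing f leaves 2 components; it is not a cut vertex. No other vertex is a cut vertex either.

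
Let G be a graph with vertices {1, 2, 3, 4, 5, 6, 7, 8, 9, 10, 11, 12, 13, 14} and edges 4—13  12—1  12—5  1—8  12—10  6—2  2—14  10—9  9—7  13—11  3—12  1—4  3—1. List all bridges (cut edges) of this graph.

1-4, 1-8, 10-12, 10-9, 11-13, 12-5, 13-4, 14-2, 2-6, 7-9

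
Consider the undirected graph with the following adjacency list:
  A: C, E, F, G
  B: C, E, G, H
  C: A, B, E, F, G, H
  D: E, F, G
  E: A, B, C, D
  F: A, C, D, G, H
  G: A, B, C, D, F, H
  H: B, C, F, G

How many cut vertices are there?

Removing D, for instance, still leaves 1 component. No single vertex removal increases the component count — the graph has no articulation points.

0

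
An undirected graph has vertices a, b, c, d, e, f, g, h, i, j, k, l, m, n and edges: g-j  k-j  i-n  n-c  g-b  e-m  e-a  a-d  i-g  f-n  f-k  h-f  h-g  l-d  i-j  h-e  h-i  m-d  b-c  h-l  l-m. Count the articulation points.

1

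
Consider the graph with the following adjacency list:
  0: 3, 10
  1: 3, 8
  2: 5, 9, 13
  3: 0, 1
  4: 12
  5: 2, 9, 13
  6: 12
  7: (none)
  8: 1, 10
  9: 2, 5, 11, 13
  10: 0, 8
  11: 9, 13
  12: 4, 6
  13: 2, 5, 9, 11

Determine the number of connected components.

4

7 is isolated — a component by itself.
Starting from 4 we can reach 4, 6, 12. That is one component of size 3.
Starting from 0 we can reach 0, 1, 3, 8, 10. That is one component of size 5.
Starting from 2 we can reach 2, 5, 9, 11, 13. That is one component of size 5.
Total: 4 components.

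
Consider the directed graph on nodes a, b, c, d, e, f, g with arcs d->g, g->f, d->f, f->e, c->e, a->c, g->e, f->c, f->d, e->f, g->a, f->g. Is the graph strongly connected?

No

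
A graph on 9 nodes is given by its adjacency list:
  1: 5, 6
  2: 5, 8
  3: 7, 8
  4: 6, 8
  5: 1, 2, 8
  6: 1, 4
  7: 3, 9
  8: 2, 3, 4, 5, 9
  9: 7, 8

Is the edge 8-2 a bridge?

After removing 8-2, the path 8-5-2 still connects them, so the edge is not a bridge.

No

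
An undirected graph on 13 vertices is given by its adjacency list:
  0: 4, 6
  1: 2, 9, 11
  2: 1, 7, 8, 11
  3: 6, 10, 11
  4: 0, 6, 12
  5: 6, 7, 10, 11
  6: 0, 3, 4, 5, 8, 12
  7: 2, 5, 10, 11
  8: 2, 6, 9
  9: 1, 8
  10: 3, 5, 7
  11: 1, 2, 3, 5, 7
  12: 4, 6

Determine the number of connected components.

1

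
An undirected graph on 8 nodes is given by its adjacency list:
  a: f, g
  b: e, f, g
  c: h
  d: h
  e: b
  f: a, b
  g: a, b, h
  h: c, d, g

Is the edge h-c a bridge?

Yes

Removing h-c leaves no path between h and c: the component count goes from 1 to 2. So it is a bridge.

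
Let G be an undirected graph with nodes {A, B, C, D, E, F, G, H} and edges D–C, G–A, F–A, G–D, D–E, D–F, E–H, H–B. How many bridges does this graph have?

4

The edges on the cycle G-D-F-A-G are not bridges since each lies on that cycle.
But removing D–C disconnects D from C; removing D–E disconnects D from E; removing E–H disconnects E from H; removing H–B disconnects H from B — these are bridges.
That makes 4 bridges.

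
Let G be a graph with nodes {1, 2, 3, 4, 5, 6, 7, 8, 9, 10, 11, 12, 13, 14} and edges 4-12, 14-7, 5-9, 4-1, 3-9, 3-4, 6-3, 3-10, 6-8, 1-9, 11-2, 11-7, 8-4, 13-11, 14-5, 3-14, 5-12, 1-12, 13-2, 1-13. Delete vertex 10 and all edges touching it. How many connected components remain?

1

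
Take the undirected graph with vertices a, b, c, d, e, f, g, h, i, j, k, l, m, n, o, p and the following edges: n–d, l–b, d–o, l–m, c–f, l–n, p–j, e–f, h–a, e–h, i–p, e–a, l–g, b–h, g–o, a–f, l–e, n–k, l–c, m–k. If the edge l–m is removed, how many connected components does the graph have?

2

l and m are still connected via l-n-k-m, so the component count stays at 2.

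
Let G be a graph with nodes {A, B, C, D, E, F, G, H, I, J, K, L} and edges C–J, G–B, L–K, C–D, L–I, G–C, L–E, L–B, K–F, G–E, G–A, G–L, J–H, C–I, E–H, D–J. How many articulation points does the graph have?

3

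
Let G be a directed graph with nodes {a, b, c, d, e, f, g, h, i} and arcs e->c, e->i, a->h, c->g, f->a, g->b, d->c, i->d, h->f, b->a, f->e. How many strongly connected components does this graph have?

{a, b, c, d, e, f, g, h, i} are all mutually reachable — one SCC of size 9.
That gives 1 strongly connected component.

1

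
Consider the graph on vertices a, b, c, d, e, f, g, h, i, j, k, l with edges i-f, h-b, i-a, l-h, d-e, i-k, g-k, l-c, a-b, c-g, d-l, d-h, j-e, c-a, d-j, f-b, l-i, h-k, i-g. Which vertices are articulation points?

d

Removing d increases the component count from 1 to 2, so d is a cut vertex.
By contrast removing h leaves 1 component; it is not a cut vertex. No other vertex is a cut vertex either.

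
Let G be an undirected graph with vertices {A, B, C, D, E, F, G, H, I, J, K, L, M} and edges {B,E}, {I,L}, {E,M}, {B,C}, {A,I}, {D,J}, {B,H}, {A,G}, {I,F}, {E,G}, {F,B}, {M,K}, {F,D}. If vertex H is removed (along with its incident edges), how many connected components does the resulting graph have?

1

With H gone, the remaining components are: {A, B, C, D, E, F, G, I, J, K, L, M}.
That is 1 component.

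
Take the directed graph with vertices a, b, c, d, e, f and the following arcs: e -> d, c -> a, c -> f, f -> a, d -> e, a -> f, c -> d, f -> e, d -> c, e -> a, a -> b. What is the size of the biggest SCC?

5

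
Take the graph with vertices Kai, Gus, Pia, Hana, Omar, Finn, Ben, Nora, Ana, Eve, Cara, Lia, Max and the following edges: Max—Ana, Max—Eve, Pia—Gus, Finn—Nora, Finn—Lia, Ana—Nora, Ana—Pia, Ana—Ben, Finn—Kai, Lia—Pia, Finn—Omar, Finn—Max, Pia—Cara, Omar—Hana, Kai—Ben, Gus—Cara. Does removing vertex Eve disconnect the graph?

No

Deleting Eve leaves 1 component (was 1), so Eve is not a cut vertex.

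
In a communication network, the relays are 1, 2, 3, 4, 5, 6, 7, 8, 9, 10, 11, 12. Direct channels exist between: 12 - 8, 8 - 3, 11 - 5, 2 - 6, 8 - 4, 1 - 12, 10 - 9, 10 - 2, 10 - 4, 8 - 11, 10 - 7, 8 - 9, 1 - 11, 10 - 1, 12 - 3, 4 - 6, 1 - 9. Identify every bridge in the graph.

10-7, 11-5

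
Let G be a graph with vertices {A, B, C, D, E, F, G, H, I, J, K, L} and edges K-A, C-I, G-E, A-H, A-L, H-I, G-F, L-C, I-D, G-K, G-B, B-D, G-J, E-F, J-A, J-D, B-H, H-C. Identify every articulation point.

G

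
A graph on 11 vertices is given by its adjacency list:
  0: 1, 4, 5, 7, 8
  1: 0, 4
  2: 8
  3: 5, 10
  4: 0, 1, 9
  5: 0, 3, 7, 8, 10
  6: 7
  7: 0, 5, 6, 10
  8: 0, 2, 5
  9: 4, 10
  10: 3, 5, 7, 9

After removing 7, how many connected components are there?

With 7 gone, the remaining components are: {6}; {0, 1, 2, 3, 4, 5, 8, 9, 10}.
That is 2 components.

2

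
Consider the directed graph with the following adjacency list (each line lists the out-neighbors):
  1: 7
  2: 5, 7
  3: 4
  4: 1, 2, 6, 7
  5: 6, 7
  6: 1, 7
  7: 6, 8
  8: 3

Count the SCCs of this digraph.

1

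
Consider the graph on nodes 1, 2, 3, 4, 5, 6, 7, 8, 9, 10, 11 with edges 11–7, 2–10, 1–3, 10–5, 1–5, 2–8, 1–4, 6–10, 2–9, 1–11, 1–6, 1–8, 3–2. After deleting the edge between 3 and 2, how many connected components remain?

3 and 2 are still connected via 3-1-8-2, so the component count stays at 1.

1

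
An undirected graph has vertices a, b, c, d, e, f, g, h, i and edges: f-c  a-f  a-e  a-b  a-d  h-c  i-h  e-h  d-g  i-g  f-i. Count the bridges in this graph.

1

The edges on the cycle a-f-i-h-e-a are not bridges since each lies on that cycle.
But removing a-b disconnects a from b — this is a bridge.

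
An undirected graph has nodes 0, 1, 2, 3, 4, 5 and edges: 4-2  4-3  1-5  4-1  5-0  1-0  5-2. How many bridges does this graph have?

1

The edges on the cycle 1-5-0-1 are not bridges since each lies on that cycle.
But removing 3-4 disconnects 3 from 4 — this is a bridge.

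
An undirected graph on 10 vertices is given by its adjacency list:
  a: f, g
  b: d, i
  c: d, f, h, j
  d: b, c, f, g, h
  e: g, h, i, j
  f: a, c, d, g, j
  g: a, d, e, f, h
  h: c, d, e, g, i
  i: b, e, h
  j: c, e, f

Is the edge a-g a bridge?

No

After removing a-g, the path a-f-g still connects them, so the edge is not a bridge.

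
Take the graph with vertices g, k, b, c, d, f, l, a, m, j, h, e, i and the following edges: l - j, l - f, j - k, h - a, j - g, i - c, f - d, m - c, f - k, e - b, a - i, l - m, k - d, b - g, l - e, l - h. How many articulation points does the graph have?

1

Removing l increases the component count from 1 to 2, so l is a cut vertex.
By contrast removing k leaves 1 component; it is not a cut vertex. No other vertex is a cut vertex either.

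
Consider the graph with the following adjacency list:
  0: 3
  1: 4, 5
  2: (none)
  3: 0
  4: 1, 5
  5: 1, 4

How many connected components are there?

3

2 is isolated — a component by itself.
Starting from 0 we can reach 0, 3. That is one component of size 2.
Starting from 1 we can reach 1, 4, 5. That is one component of size 3.
Total: 3 components.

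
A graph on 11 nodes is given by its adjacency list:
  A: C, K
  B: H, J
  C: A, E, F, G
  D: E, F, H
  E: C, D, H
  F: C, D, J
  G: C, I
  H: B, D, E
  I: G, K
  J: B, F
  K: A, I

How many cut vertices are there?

1

Removing C increases the component count from 1 to 2, so C is a cut vertex.
By contrast removing H leaves 1 component; it is not a cut vertex. No other vertex is a cut vertex either.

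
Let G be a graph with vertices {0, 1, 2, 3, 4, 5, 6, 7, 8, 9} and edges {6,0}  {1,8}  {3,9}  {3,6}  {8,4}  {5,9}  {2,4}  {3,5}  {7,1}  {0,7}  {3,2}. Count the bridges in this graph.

0

The edges on the cycle 3-5-9-3 are not bridges since each lies on that cycle.
Every edge lies on some cycle, so there are no bridges.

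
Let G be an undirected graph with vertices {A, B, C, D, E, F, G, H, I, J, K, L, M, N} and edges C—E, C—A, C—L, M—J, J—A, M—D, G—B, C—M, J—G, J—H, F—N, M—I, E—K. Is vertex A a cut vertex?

Deleting A leaves 2 components (was 2), so A is not a cut vertex.

No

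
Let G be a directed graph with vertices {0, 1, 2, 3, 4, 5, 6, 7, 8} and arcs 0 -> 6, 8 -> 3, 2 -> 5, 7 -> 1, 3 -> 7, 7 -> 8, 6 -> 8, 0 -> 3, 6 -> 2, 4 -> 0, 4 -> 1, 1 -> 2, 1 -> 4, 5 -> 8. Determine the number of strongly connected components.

1

{0, 1, 2, 3, 4, 5, 6, 7, 8} are all mutually reachable — one SCC of size 9.
That gives 1 strongly connected component.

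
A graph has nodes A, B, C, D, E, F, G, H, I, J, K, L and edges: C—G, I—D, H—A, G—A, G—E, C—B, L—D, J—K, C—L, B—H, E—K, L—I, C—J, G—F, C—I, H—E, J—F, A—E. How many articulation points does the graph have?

1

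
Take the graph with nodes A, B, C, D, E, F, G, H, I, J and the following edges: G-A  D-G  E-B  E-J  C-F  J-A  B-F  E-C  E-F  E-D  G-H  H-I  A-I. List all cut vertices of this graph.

Removing E increases the component count from 1 to 2, so E is a cut vertex.
By contrast removing I leaves 1 component; it is not a cut vertex. No other vertex is a cut vertex either.

E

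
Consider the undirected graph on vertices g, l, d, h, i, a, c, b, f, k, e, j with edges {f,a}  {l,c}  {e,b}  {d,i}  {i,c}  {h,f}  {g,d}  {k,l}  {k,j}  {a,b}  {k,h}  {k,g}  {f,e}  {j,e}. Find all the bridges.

none

The edges on the cycle k-g-d-i-c-l-k are not bridges since each lies on that cycle.
Every edge lies on some cycle, so there are no bridges.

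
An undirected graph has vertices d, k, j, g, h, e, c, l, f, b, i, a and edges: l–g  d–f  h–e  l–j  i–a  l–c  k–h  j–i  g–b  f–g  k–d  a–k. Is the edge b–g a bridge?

Removing b–g leaves no path between b and g: the component count goes from 1 to 2. So it is a bridge.

Yes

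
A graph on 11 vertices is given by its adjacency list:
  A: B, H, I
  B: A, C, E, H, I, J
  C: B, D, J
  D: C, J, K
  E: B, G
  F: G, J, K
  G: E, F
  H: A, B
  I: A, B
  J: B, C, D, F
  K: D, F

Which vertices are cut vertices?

B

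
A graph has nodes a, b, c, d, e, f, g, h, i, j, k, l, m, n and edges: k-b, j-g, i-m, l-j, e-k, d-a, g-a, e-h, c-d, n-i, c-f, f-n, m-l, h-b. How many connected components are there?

2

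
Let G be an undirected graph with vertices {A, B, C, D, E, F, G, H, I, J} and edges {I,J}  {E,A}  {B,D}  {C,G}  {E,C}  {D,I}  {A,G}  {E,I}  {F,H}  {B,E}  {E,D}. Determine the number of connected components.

2

Starting from F we can reach F, H. That is one component of size 2.
Starting from A we can reach A, B, C, D, E, G, I, J. That is one component of size 8.
Total: 2 components.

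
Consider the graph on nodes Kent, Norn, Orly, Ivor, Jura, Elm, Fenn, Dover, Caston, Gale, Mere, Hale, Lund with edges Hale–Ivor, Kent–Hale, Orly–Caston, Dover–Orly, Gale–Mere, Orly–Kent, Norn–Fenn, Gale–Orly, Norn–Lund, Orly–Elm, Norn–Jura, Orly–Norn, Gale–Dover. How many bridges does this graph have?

The edges on the cycle Gale-Dover-Orly-Gale are not bridges since each lies on that cycle.
But removing Kent–Hale disconnects Kent from Hale; removing Orly–Caston disconnects Orly from Caston; removing Jura–Norn disconnects Jura from Norn; removing Orly–Norn disconnects Orly from Norn — these are bridges.
In total 10 edges are bridges.

10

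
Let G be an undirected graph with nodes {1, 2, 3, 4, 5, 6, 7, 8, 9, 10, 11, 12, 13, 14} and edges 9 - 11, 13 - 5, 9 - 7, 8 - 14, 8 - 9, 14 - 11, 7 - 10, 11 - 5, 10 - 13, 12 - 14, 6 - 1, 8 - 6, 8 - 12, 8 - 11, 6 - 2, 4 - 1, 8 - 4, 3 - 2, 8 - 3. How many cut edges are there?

0

The edges on the cycle 8-3-2-6-8 are not bridges since each lies on that cycle.
Every edge lies on some cycle, so there are no bridges.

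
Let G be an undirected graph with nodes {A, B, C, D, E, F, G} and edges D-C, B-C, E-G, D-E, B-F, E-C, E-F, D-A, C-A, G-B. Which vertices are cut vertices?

none

Removing B, for instance, still leaves 1 component. No single vertex removal increases the component count — the graph has no articulation points.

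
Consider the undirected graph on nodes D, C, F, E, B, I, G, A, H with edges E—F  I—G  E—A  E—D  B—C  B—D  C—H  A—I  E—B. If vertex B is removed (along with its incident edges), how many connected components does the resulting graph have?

With B gone, the remaining components are: {C, H}; {A, D, E, F, G, I}.
That is 2 components.

2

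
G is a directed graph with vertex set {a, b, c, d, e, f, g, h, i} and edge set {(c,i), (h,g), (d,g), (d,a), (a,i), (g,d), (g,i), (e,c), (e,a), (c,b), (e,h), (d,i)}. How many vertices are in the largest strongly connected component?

{d, g} are all mutually reachable — one SCC of size 2.
{c} is an SCC by itself.
{b} is an SCC by itself.
{h} is an SCC by itself.
{f} is an SCC by itself.
(and 3 more singleton SCCs)
The largest has 2 vertices.

2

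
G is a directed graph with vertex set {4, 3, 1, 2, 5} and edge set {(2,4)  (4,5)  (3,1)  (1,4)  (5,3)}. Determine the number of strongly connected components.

{1, 3, 4, 5} are all mutually reachable — one SCC of size 4.
{2} is an SCC by itself.
That gives 2 strongly connected components.

2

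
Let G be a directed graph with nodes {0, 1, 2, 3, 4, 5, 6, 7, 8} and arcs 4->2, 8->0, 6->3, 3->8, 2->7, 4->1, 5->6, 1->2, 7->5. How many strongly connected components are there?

{8} is an SCC by itself.
{3} is an SCC by itself.
{2} is an SCC by itself.
{5} is an SCC by itself.
{7} is an SCC by itself.
(and 4 more singleton SCCs)
That gives 9 strongly connected components.

9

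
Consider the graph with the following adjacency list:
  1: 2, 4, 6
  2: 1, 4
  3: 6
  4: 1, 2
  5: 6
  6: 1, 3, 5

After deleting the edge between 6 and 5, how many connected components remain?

2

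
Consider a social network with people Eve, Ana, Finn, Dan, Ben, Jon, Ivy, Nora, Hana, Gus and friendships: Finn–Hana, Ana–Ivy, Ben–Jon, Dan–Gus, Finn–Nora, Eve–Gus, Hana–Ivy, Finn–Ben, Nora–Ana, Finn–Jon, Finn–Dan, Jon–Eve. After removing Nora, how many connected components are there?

1

With Nora gone, the remaining components are: {Ana, Ben, Dan, Eve, Gus, Ivy, Jon, Finn, Hana}.
That is 1 component.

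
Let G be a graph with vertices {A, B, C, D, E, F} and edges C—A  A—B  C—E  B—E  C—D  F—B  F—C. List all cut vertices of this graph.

Removing C increases the component count from 1 to 2, so C is a cut vertex.
By contrast removing F leaves 1 component; it is not a cut vertex. No other vertex is a cut vertex either.

C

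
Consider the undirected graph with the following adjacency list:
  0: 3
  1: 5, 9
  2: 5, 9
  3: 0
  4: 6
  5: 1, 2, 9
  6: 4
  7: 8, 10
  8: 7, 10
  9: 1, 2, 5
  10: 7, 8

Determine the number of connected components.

4

Starting from 0 we can reach 0, 3. That is one component of size 2.
Starting from 4 we can reach 4, 6. That is one component of size 2.
Starting from 7 we can reach 7, 8, 10. That is one component of size 3.
Starting from 1 we can reach 1, 2, 5, 9. That is one component of size 4.
Total: 4 components.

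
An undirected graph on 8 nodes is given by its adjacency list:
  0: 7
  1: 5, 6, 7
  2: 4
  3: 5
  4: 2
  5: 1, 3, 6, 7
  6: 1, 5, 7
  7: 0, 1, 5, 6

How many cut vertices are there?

2

Removing 5 increases the component count from 2 to 3, so 5 is a cut vertex.
Removing 7 increases the component count from 2 to 3, so 7 is a cut vertex.
By contrast removing 2 leaves 2 components; it is not a cut vertex. No other vertex is a cut vertex either.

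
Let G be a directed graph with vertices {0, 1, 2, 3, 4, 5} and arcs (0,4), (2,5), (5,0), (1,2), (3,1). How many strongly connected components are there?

6

{5} is an SCC by itself.
{0} is an SCC by itself.
{3} is an SCC by itself.
{2} is an SCC by itself.
{4} is an SCC by itself.
(and 1 more singleton SCC)
That gives 6 strongly connected components.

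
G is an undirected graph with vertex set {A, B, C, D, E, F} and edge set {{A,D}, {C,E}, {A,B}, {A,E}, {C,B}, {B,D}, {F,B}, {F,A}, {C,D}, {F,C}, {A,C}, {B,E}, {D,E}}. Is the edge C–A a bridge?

After removing C–A, the path C-F-A still connects them, so the edge is not a bridge.

No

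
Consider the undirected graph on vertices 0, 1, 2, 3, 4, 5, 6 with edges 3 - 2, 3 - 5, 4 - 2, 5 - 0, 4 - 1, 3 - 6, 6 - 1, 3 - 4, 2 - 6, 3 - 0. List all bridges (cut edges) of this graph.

none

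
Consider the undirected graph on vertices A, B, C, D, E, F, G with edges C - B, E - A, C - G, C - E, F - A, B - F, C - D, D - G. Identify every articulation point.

C

Removing C increases the component count from 1 to 2, so C is a cut vertex.
By contrast removing G leaves 1 component; it is not a cut vertex. No other vertex is a cut vertex either.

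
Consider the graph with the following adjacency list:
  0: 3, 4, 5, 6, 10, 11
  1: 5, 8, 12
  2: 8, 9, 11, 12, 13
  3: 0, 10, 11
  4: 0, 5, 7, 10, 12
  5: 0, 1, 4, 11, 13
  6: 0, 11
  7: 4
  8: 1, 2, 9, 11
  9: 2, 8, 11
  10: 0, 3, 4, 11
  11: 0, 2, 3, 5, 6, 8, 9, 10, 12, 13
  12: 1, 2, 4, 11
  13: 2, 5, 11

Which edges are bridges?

4-7

The edges on the cycle 11-0-4-5-11 are not bridges since each lies on that cycle.
But removing 4-7 disconnects 4 from 7 — this is a bridge.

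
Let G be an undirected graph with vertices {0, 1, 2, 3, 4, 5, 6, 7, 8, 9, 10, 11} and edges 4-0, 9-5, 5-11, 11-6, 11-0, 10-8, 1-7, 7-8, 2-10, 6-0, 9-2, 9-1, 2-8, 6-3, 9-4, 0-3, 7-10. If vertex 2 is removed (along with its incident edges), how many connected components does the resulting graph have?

With 2 gone, the remaining components are: {0, 1, 3, 4, 5, 6, 7, 8, 9, 10, 11}.
That is 1 component.

1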